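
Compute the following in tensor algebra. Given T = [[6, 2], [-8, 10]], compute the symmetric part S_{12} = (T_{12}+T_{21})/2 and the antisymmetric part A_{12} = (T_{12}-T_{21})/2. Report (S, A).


T_{12} = 2
T_{21} = -8
S_{12} = (2 + -8)/2 = -6/2 = -3
A_{12} = (2 - -8)/2 = 10/2 = 5
Check: S + A = -3 + 5 = 2 = T_{12}.

(-3, 5)


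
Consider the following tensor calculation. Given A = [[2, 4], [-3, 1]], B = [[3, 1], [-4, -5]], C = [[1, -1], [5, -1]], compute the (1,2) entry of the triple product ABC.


(ABC)_{12} = sum_m (AB)_{1m} C_{m2}. First compute row 1 of AB.
(AB)_{11} = 2*3 + 4*-4 = -10
(AB)_{12} = 2*1 + 4*-5 = -18
Now contract with column 2 of C:
(AB)_{11} * C_{12} = -10 * -1 = 10
(AB)_{12} * C_{22} = -18 * -1 = 18
(ABC)_{12} = 10 + 18 = 28

28


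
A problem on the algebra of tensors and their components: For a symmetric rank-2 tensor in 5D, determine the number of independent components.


A symmetric rank-2 tensor in d dimensions has d(d+1)/2 independent components.
d = 5
d(d+1)/2 = 5 * 6 / 2 = 30 / 2 = 15

15


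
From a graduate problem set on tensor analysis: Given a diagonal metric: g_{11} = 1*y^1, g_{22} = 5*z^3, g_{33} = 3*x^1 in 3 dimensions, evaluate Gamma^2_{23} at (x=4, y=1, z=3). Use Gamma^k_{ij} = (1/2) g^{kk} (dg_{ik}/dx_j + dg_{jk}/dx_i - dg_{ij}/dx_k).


For a diagonal metric, Gamma^k_{ij} = (1/2) g^{kk} (dg_{ik}/dx_j + dg_{jk}/dx_i - dg_{ij}/dx_k).
The metric is diagonal, so g_{ab} = 0 for a != b.
At the given point: g_{11} = 1, g_{22} = 135, g_{33} = 12
g^{22} = 1/135
dg_{22}/dx_3 = dg_{22}/dx_3 = 135
dg_{32}/dx_2 = 0 (off-diagonal)
dg_{23}/dx_2 = 0 (off-diagonal)
Numerator = 135 + 0 - 0 = 135
Gamma^2_{23} = 135 / (2 * 135) = 1/2

1/2


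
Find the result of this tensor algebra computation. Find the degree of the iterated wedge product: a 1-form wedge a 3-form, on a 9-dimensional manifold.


The degree of a wedge product is the sum of the degrees of the individual forms.
Degrees: 1, 3
Total degree = 1 + 3 = 4

4


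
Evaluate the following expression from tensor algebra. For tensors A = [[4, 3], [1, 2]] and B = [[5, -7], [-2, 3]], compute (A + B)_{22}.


Tensor addition is component-wise: (A + B)_{ij} = A_{ij} + B_{ij}.
A_{22} = 2
B_{22} = 3
(A + B)_{22} = 2 + 3 = 5

5


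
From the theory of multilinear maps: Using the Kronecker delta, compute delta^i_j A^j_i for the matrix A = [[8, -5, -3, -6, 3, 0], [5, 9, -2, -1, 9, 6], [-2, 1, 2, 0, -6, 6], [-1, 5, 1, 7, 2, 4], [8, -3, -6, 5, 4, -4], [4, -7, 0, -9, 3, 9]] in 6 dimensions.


The contraction (trace) of a rank-2 tensor is the sum of its diagonal elements.
Diagonal entries: A[1,1] = 8, A[2,2] = 9, A[3,3] = 2, A[4,4] = 7, A[5,5] = 4, A[6,6] = 9
Tr(A) = 8 + 9 + 2 + 7 + 4 + 9 = 39

39


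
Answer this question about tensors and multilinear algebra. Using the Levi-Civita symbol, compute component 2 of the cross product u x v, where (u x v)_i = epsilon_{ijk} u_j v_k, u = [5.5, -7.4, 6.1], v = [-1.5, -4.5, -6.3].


(u x v)_2 = sum_{j,k} epsilon_{2jk} u_j v_k. Only permutations of (1,2,3) contribute; the two non-zero terms are:
eps_{213} u_1 v_3 = -1 * 5.5 * -6.3 = 34.65
eps_{231} u_3 v_1 = 1 * 6.1 * -1.5 = -9.15
(u x v)_2 = 25.5

25.5


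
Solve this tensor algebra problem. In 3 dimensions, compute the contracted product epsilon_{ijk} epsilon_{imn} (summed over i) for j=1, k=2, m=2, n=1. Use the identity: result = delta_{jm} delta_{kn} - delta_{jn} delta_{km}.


Using the identity: epsilon_{ijk} epsilon_{imn} = delta_{jm} delta_{kn} - delta_{jn} delta_{km}.
delta_{12} = 0
delta_{21} = 0
delta_{11} = 1
delta_{22} = 1
Result = 0 * 0 - 1 * 1 = 0 - 1 = -1

-1


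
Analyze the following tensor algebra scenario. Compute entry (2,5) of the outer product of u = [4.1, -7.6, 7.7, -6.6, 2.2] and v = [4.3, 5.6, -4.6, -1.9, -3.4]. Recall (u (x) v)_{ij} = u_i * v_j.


The outer product entry T_{ij} = u_i * v_j.
We need i=2, j=5.
u_2 = -7.6, v_5 = -3.4
T_{2,5} = -7.6 * -3.4 = 25.84

25.84


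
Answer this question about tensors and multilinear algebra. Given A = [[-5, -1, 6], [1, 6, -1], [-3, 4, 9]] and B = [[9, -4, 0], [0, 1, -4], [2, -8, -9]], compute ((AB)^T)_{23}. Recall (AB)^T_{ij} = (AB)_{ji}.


(AB)^T_{ij} = (AB)_{ji} = sum_k A_{jk} B_{ki}.
For i=2, j=3 we need (AB)_{32}:
A_{31} * B_{12} = -3 * -4 = 12
A_{32} * B_{22} = 4 * 1 = 4
A_{33} * B_{32} = 9 * -8 = -72
Sum = 12 + 4 + -72 = -56

-56


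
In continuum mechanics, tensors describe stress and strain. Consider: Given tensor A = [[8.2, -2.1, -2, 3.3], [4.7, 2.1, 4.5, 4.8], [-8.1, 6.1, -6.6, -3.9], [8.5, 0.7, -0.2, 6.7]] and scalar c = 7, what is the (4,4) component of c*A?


Scalar multiplication: (cA)_{ij} = c * A_{ij}.
c = 7
A_{44} = 6.7
(cA)_{44} = 7 * 6.7 = 46.9

46.9


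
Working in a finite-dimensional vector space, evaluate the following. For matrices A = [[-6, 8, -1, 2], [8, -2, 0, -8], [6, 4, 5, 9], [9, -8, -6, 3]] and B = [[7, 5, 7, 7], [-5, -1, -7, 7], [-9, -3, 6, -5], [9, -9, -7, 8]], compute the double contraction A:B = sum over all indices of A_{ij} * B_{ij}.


A:B = sum over all i,j of A_{ij} * B_{ij}.
Row 1: -6*7=-42, 8*5=40, -1*7=-7, 2*7=14 => row sum = 5
Row 2: 8*-5=-40, -2*-1=2, 0*-7=0, -8*7=-56 => row sum = -94
Row 3: 6*-9=-54, 4*-3=-12, 5*6=30, 9*-5=-45 => row sum = -81
Row 4: 9*9=81, -8*-9=72, -6*-7=42, 3*8=24 => row sum = 219
Total = 5 + -94 + -81 + 219 = 49

49


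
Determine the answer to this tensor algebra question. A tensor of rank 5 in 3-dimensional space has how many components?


The number of components of a rank-r tensor in d dimensions is d^r.
Here d = 3 and r = 5.
3^5 = 243

243


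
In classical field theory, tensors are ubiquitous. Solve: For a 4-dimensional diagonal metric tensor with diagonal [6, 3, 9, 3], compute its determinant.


For a diagonal metric, the determinant is the product of diagonal entries.
Diagonal entries: 6, 3, 9, 3
det(g) = 6 * 3 * 9 * 3 = 486

486


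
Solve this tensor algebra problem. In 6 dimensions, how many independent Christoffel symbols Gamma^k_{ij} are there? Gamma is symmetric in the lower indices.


Christoffel symbols Gamma^k_{ij} are symmetric in i,j, so there are d * d(d+1)/2 independent symbols.
d = 6
d(d+1)/2 = 6 * 7 / 2 = 21
Total = 6 * 21 = 126

126


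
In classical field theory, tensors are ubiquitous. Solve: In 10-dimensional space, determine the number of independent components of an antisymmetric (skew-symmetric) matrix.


An antisymmetric rank-2 tensor satisfies A_{ij} = -A_{ji}, so diagonal entries are zero.
The independent components are the upper-triangular entries: C(n, 2) = n(n-1)/2.
n = 10
C(10, 2) = 10 * 9 / 2 = 90 / 2 = 45

45


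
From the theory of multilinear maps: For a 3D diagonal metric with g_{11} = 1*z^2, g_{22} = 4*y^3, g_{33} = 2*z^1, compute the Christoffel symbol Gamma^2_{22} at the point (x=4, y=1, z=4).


For a diagonal metric, Gamma^k_{ij} = (1/2) g^{kk} (dg_{ik}/dx_j + dg_{jk}/dx_i - dg_{ij}/dx_k).
The metric is diagonal, so g_{ab} = 0 for a != b.
At the given point: g_{11} = 16, g_{22} = 4, g_{33} = 8
g^{22} = 1/4
dg_{22}/dx_2 = dg_{22}/dx_2 = 12
dg_{22}/dx_2 = dg_{22}/dx_2 = 12
dg_{22}/dx_2 = dg_{22}/dx_2 = 12
Numerator = 12 + 12 - 12 = 12
Gamma^2_{22} = 12 / (2 * 4) = 3/2

3/2


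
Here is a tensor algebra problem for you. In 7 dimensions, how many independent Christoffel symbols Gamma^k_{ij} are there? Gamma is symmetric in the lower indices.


Christoffel symbols Gamma^k_{ij} are symmetric in i,j, so there are d * d(d+1)/2 independent symbols.
d = 7
d(d+1)/2 = 7 * 8 / 2 = 28
Total = 7 * 28 = 196

196


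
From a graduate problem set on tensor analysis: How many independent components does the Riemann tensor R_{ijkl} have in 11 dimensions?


The Riemann tensor in d dimensions has d^2(d^2 - 1)/12 independent components.
d = 11, so d^2 = 121
d^2 - 1 = 120
d^2(d^2 - 1) = 121 * 120 = 14520
Divide by 12: 14520 / 12 = 1210

1210


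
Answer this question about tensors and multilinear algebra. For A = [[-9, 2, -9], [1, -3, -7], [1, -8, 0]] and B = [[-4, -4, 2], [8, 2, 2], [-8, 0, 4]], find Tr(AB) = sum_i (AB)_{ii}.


Tr(AB) = sum_i (AB)_{ii} where (AB)_{ii} = sum_k A_{ik} B_{ki}.
(AB)_{11} = -9*-4 + 2*8 + -9*-8 = 124
(AB)_{22} = 1*-4 + -3*2 + -7*0 = -10
(AB)_{33} = 1*2 + -8*2 + 0*4 = -14
Tr(AB) = 124 + -10 + -14 = 100

100


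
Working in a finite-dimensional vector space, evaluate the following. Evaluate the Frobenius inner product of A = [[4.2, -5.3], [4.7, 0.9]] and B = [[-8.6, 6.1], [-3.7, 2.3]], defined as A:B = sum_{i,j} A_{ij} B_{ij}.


A:B = sum over all i,j of A_{ij} * B_{ij}.
Row 1: 4.2*-8.6=-36.12, -5.3*6.1=-32.33 => row sum = -68.45
Row 2: 4.7*-3.7=-17.39, 0.9*2.3=2.07 => row sum = -15.32
Total = -68.45 + -15.32 = -83.77

-83.77


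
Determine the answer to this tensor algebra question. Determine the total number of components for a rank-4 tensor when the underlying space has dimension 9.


The number of components of a rank-r tensor in d dimensions is d^r.
Here d = 9 and r = 4.
9^4 = 6561

6561


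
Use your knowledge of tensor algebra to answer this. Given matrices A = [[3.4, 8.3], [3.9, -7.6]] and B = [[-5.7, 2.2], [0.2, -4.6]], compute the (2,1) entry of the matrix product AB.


(AB)_{ij} = sum_k A_{ik} B_{kj}.
For i=2, j=1:
A_{21} * B_{11} = 3.9 * -5.7 = -22.23
A_{22} * B_{21} = -7.6 * 0.2 = -1.52
Sum = -22.23 + -1.52 = -23.75

-23.75


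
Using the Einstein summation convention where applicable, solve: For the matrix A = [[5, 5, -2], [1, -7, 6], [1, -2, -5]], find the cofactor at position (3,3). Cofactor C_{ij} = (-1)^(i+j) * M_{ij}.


To find cofactor C_{33}, delete row 3 and column 3.
The resulting 2x2 submatrix is: [[5, 5], [1, -7]]
Minor M_{33} = 5*-7 - 5*1
  = -35 - 5 = -40
Sign = (-1)^(3+3) = (-1)^6 = 1
Cofactor C_{33} = 1 * -40 = -40

-40


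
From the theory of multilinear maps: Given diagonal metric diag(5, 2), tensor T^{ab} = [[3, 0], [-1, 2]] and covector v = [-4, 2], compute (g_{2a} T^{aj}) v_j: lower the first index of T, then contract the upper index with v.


Step 1: lower the first index. For a diagonal metric, g_{ia} T^{aj} = g_{ii} T^{ij} (no sum on i).
g_{22} = 2
S_2{}^1 = 2 * T^{21} = 2 * -1 = -2
S_2{}^2 = 2 * T^{22} = 2 * 2 = 4
Step 2: contract S_2{}^j with v_j.
S_2{}^1 * v_1 = -2 * -4 = 8
S_2{}^2 * v_2 = 4 * 2 = 8
Result = 8 + 8 = 16

16


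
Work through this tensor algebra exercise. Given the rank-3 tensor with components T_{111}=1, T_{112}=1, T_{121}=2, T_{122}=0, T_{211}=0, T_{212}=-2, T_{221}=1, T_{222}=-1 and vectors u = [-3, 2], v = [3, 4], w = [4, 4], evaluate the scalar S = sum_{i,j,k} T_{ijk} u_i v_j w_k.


S = sum over i,j,k of T_{ijk} u_i v_j w_k. Expanding all 8 terms:
T_{111}*u_1*v_1*w_1 = 1*-3*3*4 = -36  (running total: -36)
T_{112}*u_1*v_1*w_2 = 1*-3*3*4 = -36  (running total: -72)
T_{121}*u_1*v_2*w_1 = 2*-3*4*4 = -96  (running total: -168)
T_{122}*u_1*v_2*w_2 = 0*-3*4*4 = 0  (running total: -168)
T_{211}*u_2*v_1*w_1 = 0*2*3*4 = 0  (running total: -168)
T_{212}*u_2*v_1*w_2 = -2*2*3*4 = -48  (running total: -216)
T_{221}*u_2*v_2*w_1 = 1*2*4*4 = 32  (running total: -184)
T_{222}*u_2*v_2*w_2 = -1*2*4*4 = -32  (running total: -216)
S = -216

-216


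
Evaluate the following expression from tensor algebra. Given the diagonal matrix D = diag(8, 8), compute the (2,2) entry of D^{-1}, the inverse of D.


For a diagonal matrix, the inverse has entries (D^{-1})_{ii} = 1/d_{ii}.
The diagonal entries are: d_{11} = 8, d_{22} = 8
We need (D^{-1})_{22} = 1/d_{22} = 1/8 = 1/8

1/8


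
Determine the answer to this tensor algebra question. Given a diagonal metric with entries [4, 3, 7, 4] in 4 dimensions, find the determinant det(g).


For a diagonal metric, the determinant is the product of diagonal entries.
Diagonal entries: 4, 3, 7, 4
det(g) = 4 * 3 * 7 * 4 = 336

336


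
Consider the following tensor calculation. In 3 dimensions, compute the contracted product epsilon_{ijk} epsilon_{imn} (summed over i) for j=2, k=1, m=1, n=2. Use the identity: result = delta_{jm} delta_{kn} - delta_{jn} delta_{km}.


Using the identity: epsilon_{ijk} epsilon_{imn} = delta_{jm} delta_{kn} - delta_{jn} delta_{km}.
delta_{21} = 0
delta_{12} = 0
delta_{22} = 1
delta_{11} = 1
Result = 0 * 0 - 1 * 1 = 0 - 1 = -1

-1


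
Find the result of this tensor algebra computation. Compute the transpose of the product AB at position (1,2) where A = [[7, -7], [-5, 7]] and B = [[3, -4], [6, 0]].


(AB)^T_{ij} = (AB)_{ji} = sum_k A_{jk} B_{ki}.
For i=1, j=2 we need (AB)_{21}:
A_{21} * B_{11} = -5 * 3 = -15
A_{22} * B_{21} = 7 * 6 = 42
Sum = -15 + 42 = 27

27


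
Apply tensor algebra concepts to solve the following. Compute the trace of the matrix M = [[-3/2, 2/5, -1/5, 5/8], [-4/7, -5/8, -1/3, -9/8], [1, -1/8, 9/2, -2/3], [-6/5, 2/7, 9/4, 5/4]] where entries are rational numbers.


The trace is the sum of diagonal entries.
Diagonal: M[1,1] = -3/2, M[2,2] = -5/8, M[3,3] = 9/2, M[4,4] = 5/4
Tr(M) = -3/2 + -5/8 + 9/2 + 5/4
Computing step by step:
After adding M[1,1]: -3/2
After adding M[2,2]: -17/8
After adding M[3,3]: 19/8
After adding M[4,4]: 29/8
Tr(M) = 29/8

29/8


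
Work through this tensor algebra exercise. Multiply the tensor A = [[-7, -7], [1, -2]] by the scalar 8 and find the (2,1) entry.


Scalar multiplication: (cA)_{ij} = c * A_{ij}.
c = 8
A_{21} = 1
(cA)_{21} = 8 * 1 = 8

8


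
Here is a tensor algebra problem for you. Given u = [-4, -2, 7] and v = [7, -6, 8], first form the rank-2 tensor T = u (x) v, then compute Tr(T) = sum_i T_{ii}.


The outer product gives T_{ij} = u_i v_j.
The trace (contraction) is Tr(T) = sum_i T_{ii} = sum_i u_i v_i.
Diagonal entries:
T_{11} = u_1 * v_1 = -4 * 7 = -28
T_{22} = u_2 * v_2 = -2 * -6 = 12
T_{33} = u_3 * v_3 = 7 * 8 = 56
Tr(T) = -28 + 12 + 56 = 40

40


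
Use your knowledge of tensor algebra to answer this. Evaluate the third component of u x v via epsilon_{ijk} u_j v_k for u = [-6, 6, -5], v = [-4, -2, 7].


(u x v)_3 = sum_{j,k} epsilon_{3jk} u_j v_k. Only permutations of (1,2,3) contribute; the two non-zero terms are:
eps_{312} u_1 v_2 = 1 * -6 * -2 = 12
eps_{321} u_2 v_1 = -1 * 6 * -4 = 24
(u x v)_3 = 36

36


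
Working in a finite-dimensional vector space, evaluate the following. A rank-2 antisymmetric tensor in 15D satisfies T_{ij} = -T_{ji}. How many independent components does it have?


An antisymmetric rank-2 tensor satisfies A_{ij} = -A_{ji}, so diagonal entries are zero.
The independent components are the upper-triangular entries: C(n, 2) = n(n-1)/2.
n = 15
C(15, 2) = 15 * 14 / 2 = 210 / 2 = 105

105


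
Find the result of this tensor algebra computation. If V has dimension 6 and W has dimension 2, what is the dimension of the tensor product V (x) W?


The dimension of a tensor product is the product of dimensions.
dim(V) = 6, dim(W) = 2
dim(V (x) W) = 6 * 2 = 12

12


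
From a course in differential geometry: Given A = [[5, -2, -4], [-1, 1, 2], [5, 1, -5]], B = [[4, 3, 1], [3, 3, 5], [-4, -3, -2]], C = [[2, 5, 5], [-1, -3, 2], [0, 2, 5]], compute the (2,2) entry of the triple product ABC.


(ABC)_{22} = sum_m (AB)_{2m} C_{m2}. First compute row 2 of AB.
(AB)_{21} = -1*4 + 1*3 + 2*-4 = -9
(AB)_{22} = -1*3 + 1*3 + 2*-3 = -6
(AB)_{23} = -1*1 + 1*5 + 2*-2 = 0
Now contract with column 2 of C:
(AB)_{21} * C_{12} = -9 * 5 = -45
(AB)_{22} * C_{22} = -6 * -3 = 18
(AB)_{23} * C_{32} = 0 * 2 = 0
(ABC)_{22} = -45 + 18 + 0 = -27

-27


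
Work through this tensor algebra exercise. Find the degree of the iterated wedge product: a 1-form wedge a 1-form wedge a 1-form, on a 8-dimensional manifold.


The degree of a wedge product is the sum of the degrees of the individual forms.
Degrees: 1, 1, 1
Total degree = 1 + 1 + 1 = 3

3


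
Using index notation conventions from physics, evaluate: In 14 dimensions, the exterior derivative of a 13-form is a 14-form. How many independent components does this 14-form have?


The exterior derivative of a p-form is a (p+1)-form.
Its number of independent components is C(n, p+1).
n = 14, p+1 = 14
C(14, 14) = 1

1


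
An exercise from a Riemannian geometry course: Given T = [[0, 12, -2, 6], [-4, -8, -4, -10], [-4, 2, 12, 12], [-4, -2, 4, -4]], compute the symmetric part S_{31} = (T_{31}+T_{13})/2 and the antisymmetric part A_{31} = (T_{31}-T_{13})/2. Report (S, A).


T_{31} = -4
T_{13} = -2
S_{31} = (-4 + -2)/2 = -6/2 = -3
A_{31} = (-4 - -2)/2 = -2/2 = -1
Check: S + A = -3 + -1 = -4 = T_{31}.

(-3, -1)


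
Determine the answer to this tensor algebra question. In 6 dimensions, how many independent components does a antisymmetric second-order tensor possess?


A antisymmetric rank-2 tensor in d dimensions has d(d-1)/2 independent components.
d = 6
d(d-1)/2 = 6 * 5 / 2 = 30 / 2 = 15

15


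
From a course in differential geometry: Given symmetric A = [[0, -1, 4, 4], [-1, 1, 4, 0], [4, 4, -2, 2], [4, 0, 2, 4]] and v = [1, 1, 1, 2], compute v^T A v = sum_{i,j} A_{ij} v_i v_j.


First compute Av:
(Av)_1 = 0*1 + -1*1 + 4*1 + 4*2 = 11
(Av)_2 = -1*1 + 1*1 + 4*1 + 0*2 = 4
(Av)_3 = 4*1 + 4*1 + -2*1 + 2*2 = 10
(Av)_4 = 4*1 + 0*1 + 2*1 + 4*2 = 14
Av = [11, 4, 10, 14]
Then v^T (Av) = 1*11 + 1*4 + 1*10 + 2*14
= 11 + 4 + 10 + 28 = 53

53


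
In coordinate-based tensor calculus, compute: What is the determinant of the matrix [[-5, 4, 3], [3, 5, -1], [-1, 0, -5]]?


Expanding along the first row, det(A) = a11*M_11 - a12*M_12 + a13*M_13, where M_1j is the (1,j) minor.
Minor M_11 = 5*-5 - -1*0 = -25
Minor M_12 = 3*-5 - -1*-1 = -16
Minor M_13 = 3*0 - 5*-1 = 5
det = -5*(-25) - 4*(-16) + 3*(5)
    = 125 - -64 + 15
    = 204

204


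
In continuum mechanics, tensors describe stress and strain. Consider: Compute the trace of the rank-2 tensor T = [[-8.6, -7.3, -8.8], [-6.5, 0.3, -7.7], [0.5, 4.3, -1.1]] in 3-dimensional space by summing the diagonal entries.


The contraction (trace) of a rank-2 tensor is the sum of its diagonal elements.
Diagonal entries: A[1,1] = -8.6, A[2,2] = 0.3, A[3,3] = -1.1
Tr(A) = -8.6 + 0.3 + -1.1 = -9.4

-9.4


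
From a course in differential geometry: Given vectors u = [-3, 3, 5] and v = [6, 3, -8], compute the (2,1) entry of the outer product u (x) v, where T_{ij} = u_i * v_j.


The outer product entry T_{ij} = u_i * v_j.
We need i=2, j=1.
u_2 = 3, v_1 = 6
T_{2,1} = 3 * 6 = 18

18


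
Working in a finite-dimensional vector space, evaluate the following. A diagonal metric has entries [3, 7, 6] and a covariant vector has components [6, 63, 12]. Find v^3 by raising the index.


To raise an index with a diagonal metric: v^i = v_i / g_{ii}.
For index 3: v_3 = 12, g_{33} = 6
v^3 = 12 / 6 = 2

2


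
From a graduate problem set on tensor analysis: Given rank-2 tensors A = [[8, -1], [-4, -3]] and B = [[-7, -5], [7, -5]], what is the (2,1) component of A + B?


Tensor addition is component-wise: (A + B)_{ij} = A_{ij} + B_{ij}.
A_{21} = -4
B_{21} = 7
(A + B)_{21} = -4 + 7 = 3

3


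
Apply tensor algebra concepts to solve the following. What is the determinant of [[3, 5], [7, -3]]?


For a 2x2 matrix [[a, b], [c, d]], det = a*d - b*c.
a = 3, b = 5, c = 7, d = -3
a*d = 3 * -3 = -9
b*c = 5 * 7 = 35
det = -9 - 35 = -44

-44


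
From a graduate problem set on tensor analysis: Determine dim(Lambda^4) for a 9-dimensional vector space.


The dimension of the space of p-forms on an n-dimensional space is C(n, p).
n = 9, p = 4
C(9, 4) = 9! / (4! * 5!) = 126

126


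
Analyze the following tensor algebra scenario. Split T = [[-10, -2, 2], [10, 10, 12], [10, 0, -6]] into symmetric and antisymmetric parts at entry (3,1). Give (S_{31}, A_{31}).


T_{31} = 10
T_{13} = 2
S_{31} = (10 + 2)/2 = 12/2 = 6
A_{31} = (10 - 2)/2 = 8/2 = 4
Check: S + A = 6 + 4 = 10 = T_{31}.

(6, 4)


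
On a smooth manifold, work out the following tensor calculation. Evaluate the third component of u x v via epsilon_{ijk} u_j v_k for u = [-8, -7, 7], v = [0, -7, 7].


(u x v)_3 = sum_{j,k} epsilon_{3jk} u_j v_k. Only permutations of (1,2,3) contribute; the two non-zero terms are:
eps_{312} u_1 v_2 = 1 * -8 * -7 = 56
eps_{321} u_2 v_1 = -1 * -7 * 0 = 0
(u x v)_3 = 56

56


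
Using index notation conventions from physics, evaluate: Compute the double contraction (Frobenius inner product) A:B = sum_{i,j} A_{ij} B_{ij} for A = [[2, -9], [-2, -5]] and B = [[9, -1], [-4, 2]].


A:B = sum over all i,j of A_{ij} * B_{ij}.
Row 1: 2*9=18, -9*-1=9 => row sum = 27
Row 2: -2*-4=8, -5*2=-10 => row sum = -2
Total = 27 + -2 = 25

25


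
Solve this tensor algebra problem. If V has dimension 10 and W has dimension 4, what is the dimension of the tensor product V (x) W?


The dimension of a tensor product is the product of dimensions.
dim(V) = 10, dim(W) = 4
dim(V (x) W) = 10 * 4 = 40

40


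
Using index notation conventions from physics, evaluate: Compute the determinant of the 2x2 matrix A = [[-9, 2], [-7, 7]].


For a 2x2 matrix [[a, b], [c, d]], det = a*d - b*c.
a = -9, b = 2, c = -7, d = 7
a*d = -9 * 7 = -63
b*c = 2 * -7 = -14
det = -63 - -14 = -49

-49


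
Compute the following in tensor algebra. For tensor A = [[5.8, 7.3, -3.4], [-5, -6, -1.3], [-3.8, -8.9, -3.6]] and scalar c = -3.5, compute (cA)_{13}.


Scalar multiplication: (cA)_{ij} = c * A_{ij}.
c = -3.5
A_{13} = -3.4
(cA)_{13} = -3.5 * -3.4 = 11.9

11.9


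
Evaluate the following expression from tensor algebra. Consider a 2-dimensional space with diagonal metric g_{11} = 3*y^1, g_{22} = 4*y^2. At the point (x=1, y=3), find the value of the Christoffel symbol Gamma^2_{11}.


For a diagonal metric, Gamma^k_{ij} = (1/2) g^{kk} (dg_{ik}/dx_j + dg_{jk}/dx_i - dg_{ij}/dx_k).
The metric is diagonal, so g_{ab} = 0 for a != b.
At the given point: g_{11} = 9, g_{22} = 36
g^{22} = 1/36
dg_{12}/dx_1 = 0 (off-diagonal)
dg_{12}/dx_1 = 0 (off-diagonal)
dg_{11}/dx_2 = dg_{11}/dx_2 = 3
Numerator = 0 + 0 - 3 = -3
Gamma^2_{11} = -3 / (2 * 36) = -1/24

-1/24


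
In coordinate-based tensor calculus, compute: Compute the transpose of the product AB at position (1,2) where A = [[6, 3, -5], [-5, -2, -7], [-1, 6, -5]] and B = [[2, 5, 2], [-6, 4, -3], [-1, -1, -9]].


(AB)^T_{ij} = (AB)_{ji} = sum_k A_{jk} B_{ki}.
For i=1, j=2 we need (AB)_{21}:
A_{21} * B_{11} = -5 * 2 = -10
A_{22} * B_{21} = -2 * -6 = 12
A_{23} * B_{31} = -7 * -1 = 7
Sum = -10 + 12 + 7 = 9

9


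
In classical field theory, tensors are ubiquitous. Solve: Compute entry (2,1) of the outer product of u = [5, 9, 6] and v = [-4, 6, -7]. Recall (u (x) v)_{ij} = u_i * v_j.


The outer product entry T_{ij} = u_i * v_j.
We need i=2, j=1.
u_2 = 9, v_1 = -4
T_{2,1} = 9 * -4 = -36

-36


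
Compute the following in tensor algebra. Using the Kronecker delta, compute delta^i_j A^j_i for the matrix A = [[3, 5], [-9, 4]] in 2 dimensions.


The contraction (trace) of a rank-2 tensor is the sum of its diagonal elements.
Diagonal entries: A[1,1] = 3, A[2,2] = 4
Tr(A) = 3 + 4 = 7

7


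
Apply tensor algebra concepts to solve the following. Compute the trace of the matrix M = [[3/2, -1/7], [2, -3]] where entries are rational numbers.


The trace is the sum of diagonal entries.
Diagonal: M[1,1] = 3/2, M[2,2] = -3
Tr(M) = 3/2 + -3
Computing step by step:
After adding M[1,1]: 3/2
After adding M[2,2]: -3/2
Tr(M) = -3/2

-3/2


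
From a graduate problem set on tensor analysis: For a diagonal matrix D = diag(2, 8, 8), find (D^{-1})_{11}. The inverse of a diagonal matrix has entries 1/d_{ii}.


For a diagonal matrix, the inverse has entries (D^{-1})_{ii} = 1/d_{ii}.
The diagonal entries are: d_{11} = 2, d_{22} = 8, d_{33} = 8
We need (D^{-1})_{11} = 1/d_{11} = 1/2 = 1/2

1/2


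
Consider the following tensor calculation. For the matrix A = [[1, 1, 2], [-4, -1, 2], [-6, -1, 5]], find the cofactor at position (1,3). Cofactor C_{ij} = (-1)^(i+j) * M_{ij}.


To find cofactor C_{13}, delete row 1 and column 3.
The resulting 2x2 submatrix is: [[-4, -1], [-6, -1]]
Minor M_{13} = -4*-1 - -1*-6
  = 4 - 6 = -2
Sign = (-1)^(1+3) = (-1)^4 = 1
Cofactor C_{13} = 1 * -2 = -2

-2


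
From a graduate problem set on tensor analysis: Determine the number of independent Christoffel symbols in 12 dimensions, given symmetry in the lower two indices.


Christoffel symbols Gamma^k_{ij} are symmetric in i,j, so there are d * d(d+1)/2 independent symbols.
d = 12
d(d+1)/2 = 12 * 13 / 2 = 78
Total = 12 * 78 = 936

936


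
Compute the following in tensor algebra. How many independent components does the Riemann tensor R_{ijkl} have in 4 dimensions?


The Riemann tensor in d dimensions has d^2(d^2 - 1)/12 independent components.
d = 4, so d^2 = 16
d^2 - 1 = 15
d^2(d^2 - 1) = 16 * 15 = 240
Divide by 12: 240 / 12 = 20

20


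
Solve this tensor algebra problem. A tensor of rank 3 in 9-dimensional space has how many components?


The number of components of a rank-r tensor in d dimensions is d^r.
Here d = 9 and r = 3.
9^3 = 729

729


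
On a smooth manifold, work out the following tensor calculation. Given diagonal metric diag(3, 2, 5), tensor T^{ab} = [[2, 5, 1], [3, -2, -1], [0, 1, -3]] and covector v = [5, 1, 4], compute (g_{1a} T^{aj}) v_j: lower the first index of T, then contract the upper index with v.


Step 1: lower the first index. For a diagonal metric, g_{ia} T^{aj} = g_{ii} T^{ij} (no sum on i).
g_{11} = 3
S_1{}^1 = 3 * T^{11} = 3 * 2 = 6
S_1{}^2 = 3 * T^{12} = 3 * 5 = 15
S_1{}^3 = 3 * T^{13} = 3 * 1 = 3
Step 2: contract S_1{}^j with v_j.
S_1{}^1 * v_1 = 6 * 5 = 30
S_1{}^2 * v_2 = 15 * 1 = 15
S_1{}^3 * v_3 = 3 * 4 = 12
Result = 30 + 15 + 12 = 57

57


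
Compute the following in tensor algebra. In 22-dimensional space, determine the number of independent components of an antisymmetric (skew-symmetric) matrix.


An antisymmetric rank-2 tensor satisfies A_{ij} = -A_{ji}, so diagonal entries are zero.
The independent components are the upper-triangular entries: C(n, 2) = n(n-1)/2.
n = 22
C(22, 2) = 22 * 21 / 2 = 462 / 2 = 231

231


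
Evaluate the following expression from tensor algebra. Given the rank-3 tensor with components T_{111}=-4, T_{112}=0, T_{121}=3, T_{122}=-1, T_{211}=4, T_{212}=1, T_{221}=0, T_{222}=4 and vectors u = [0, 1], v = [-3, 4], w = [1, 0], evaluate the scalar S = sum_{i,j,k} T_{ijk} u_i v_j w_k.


S = sum over i,j,k of T_{ijk} u_i v_j w_k. Expanding all 8 terms:
T_{111}*u_1*v_1*w_1 = -4*0*-3*1 = 0  (running total: 0)
T_{112}*u_1*v_1*w_2 = 0*0*-3*0 = 0  (running total: 0)
T_{121}*u_1*v_2*w_1 = 3*0*4*1 = 0  (running total: 0)
T_{122}*u_1*v_2*w_2 = -1*0*4*0 = 0  (running total: 0)
T_{211}*u_2*v_1*w_1 = 4*1*-3*1 = -12  (running total: -12)
T_{212}*u_2*v_1*w_2 = 1*1*-3*0 = 0  (running total: -12)
T_{221}*u_2*v_2*w_1 = 0*1*4*1 = 0  (running total: -12)
T_{222}*u_2*v_2*w_2 = 4*1*4*0 = 0  (running total: -12)
S = -12

-12


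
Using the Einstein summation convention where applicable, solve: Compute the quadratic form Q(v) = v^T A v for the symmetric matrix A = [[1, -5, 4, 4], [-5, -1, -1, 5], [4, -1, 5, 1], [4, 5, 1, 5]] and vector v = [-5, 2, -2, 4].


First compute Av:
(Av)_1 = 1*-5 + -5*2 + 4*-2 + 4*4 = -7
(Av)_2 = -5*-5 + -1*2 + -1*-2 + 5*4 = 45
(Av)_3 = 4*-5 + -1*2 + 5*-2 + 1*4 = -28
(Av)_4 = 4*-5 + 5*2 + 1*-2 + 5*4 = 8
Av = [-7, 45, -28, 8]
Then v^T (Av) = -5*-7 + 2*45 + -2*-28 + 4*8
= 35 + 90 + 56 + 32 = 213

213


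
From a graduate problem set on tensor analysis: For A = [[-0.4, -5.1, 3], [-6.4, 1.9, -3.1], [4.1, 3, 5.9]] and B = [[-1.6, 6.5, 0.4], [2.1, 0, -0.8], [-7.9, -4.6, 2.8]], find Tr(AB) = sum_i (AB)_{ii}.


Tr(AB) = sum_i (AB)_{ii} where (AB)_{ii} = sum_k A_{ik} B_{ki}.
(AB)_{11} = -0.4*-1.6 + -5.1*2.1 + 3*-7.9 = -33.77
(AB)_{22} = -6.4*6.5 + 1.9*0 + -3.1*-4.6 = -27.34
(AB)_{33} = 4.1*0.4 + 3*-0.8 + 5.9*2.8 = 15.76
Tr(AB) = -33.77 + -27.34 + 15.76 = -45.35

-45.35


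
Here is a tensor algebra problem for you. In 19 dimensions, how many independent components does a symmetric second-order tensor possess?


A symmetric rank-2 tensor in d dimensions has d(d+1)/2 independent components.
d = 19
d(d+1)/2 = 19 * 20 / 2 = 380 / 2 = 190

190


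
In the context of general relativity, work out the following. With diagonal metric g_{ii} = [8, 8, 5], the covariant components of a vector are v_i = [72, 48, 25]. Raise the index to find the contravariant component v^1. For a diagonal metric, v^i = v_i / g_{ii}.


To raise an index with a diagonal metric: v^i = v_i / g_{ii}.
For index 1: v_1 = 72, g_{11} = 8
v^1 = 72 / 8 = 9

9


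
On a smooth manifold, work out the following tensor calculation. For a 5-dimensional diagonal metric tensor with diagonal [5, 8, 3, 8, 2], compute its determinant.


For a diagonal metric, the determinant is the product of diagonal entries.
Diagonal entries: 5, 8, 3, 8, 2
det(g) = 5 * 8 * 3 * 8 * 2 = 1920

1920


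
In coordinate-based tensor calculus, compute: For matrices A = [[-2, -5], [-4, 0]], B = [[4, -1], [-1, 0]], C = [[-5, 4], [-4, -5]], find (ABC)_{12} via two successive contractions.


(ABC)_{12} = sum_m (AB)_{1m} C_{m2}. First compute row 1 of AB.
(AB)_{11} = -2*4 + -5*-1 = -3
(AB)_{12} = -2*-1 + -5*0 = 2
Now contract with column 2 of C:
(AB)_{11} * C_{12} = -3 * 4 = -12
(AB)_{12} * C_{22} = 2 * -5 = -10
(ABC)_{12} = -12 + -10 = -22

-22


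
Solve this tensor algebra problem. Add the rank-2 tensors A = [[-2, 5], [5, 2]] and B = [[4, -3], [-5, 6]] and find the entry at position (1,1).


Tensor addition is component-wise: (A + B)_{ij} = A_{ij} + B_{ij}.
A_{11} = -2
B_{11} = 4
(A + B)_{11} = -2 + 4 = 2

2


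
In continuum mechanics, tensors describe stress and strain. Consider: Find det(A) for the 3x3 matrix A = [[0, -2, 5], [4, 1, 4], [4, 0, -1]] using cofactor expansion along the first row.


Expanding along the first row, det(A) = a11*M_11 - a12*M_12 + a13*M_13, where M_1j is the (1,j) minor.
Minor M_11 = 1*-1 - 4*0 = -1
Minor M_12 = 4*-1 - 4*4 = -20
Minor M_13 = 4*0 - 1*4 = -4
det = 0*(-1) - -2*(-20) + 5*(-4)
    = 0 - 40 + -20
    = -60

-60


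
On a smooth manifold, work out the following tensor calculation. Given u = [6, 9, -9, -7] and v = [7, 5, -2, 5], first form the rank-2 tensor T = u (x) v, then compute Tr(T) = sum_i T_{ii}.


The outer product gives T_{ij} = u_i v_j.
The trace (contraction) is Tr(T) = sum_i T_{ii} = sum_i u_i v_i.
Diagonal entries:
T_{11} = u_1 * v_1 = 6 * 7 = 42
T_{22} = u_2 * v_2 = 9 * 5 = 45
T_{33} = u_3 * v_3 = -9 * -2 = 18
T_{44} = u_4 * v_4 = -7 * 5 = -35
Tr(T) = 42 + 45 + 18 + -35 = 70

70


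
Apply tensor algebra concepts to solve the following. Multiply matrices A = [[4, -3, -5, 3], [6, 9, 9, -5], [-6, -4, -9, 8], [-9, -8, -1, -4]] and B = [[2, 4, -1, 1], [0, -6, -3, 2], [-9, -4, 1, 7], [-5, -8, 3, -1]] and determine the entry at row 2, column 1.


(AB)_{ij} = sum_k A_{ik} B_{kj}.
For i=2, j=1:
A_{21} * B_{11} = 6 * 2 = 12
A_{22} * B_{21} = 9 * 0 = 0
A_{23} * B_{31} = 9 * -9 = -81
A_{24} * B_{41} = -5 * -5 = 25
Sum = 12 + 0 + -81 + 25 = -44

-44


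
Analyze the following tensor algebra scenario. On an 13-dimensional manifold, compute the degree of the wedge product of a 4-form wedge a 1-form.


The degree of a wedge product is the sum of the degrees of the individual forms.
Degrees: 4, 1
Total degree = 4 + 1 = 5

5


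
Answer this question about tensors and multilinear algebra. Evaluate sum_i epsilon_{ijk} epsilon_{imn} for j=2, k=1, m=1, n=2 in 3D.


Using the identity: epsilon_{ijk} epsilon_{imn} = delta_{jm} delta_{kn} - delta_{jn} delta_{km}.
delta_{21} = 0
delta_{12} = 0
delta_{22} = 1
delta_{11} = 1
Result = 0 * 0 - 1 * 1 = 0 - 1 = -1

-1


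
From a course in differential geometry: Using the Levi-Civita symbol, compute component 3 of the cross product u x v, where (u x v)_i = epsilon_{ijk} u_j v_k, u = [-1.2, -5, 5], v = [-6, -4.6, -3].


(u x v)_3 = sum_{j,k} epsilon_{3jk} u_j v_k. Only permutations of (1,2,3) contribute; the two non-zero terms are:
eps_{312} u_1 v_2 = 1 * -1.2 * -4.6 = 5.52
eps_{321} u_2 v_1 = -1 * -5 * -6 = -30
(u x v)_3 = -24.48

-24.48


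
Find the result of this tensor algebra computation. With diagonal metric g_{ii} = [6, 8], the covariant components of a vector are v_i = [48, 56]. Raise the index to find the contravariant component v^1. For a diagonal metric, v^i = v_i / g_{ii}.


To raise an index with a diagonal metric: v^i = v_i / g_{ii}.
For index 1: v_1 = 48, g_{11} = 6
v^1 = 48 / 6 = 8

8


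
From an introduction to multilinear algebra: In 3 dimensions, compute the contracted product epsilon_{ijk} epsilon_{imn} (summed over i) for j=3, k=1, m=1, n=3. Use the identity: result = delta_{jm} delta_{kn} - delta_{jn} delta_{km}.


Using the identity: epsilon_{ijk} epsilon_{imn} = delta_{jm} delta_{kn} - delta_{jn} delta_{km}.
delta_{31} = 0
delta_{13} = 0
delta_{33} = 1
delta_{11} = 1
Result = 0 * 0 - 1 * 1 = 0 - 1 = -1

-1


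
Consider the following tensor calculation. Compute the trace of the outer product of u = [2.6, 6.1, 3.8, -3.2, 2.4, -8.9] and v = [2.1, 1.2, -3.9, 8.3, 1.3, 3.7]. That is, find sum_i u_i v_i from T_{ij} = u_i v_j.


The outer product gives T_{ij} = u_i v_j.
The trace (contraction) is Tr(T) = sum_i T_{ii} = sum_i u_i v_i.
Diagonal entries:
T_{11} = u_1 * v_1 = 2.6 * 2.1 = 5.46
T_{22} = u_2 * v_2 = 6.1 * 1.2 = 7.32
T_{33} = u_3 * v_3 = 3.8 * -3.9 = -14.82
T_{44} = u_4 * v_4 = -3.2 * 8.3 = -26.56
T_{55} = u_5 * v_5 = 2.4 * 1.3 = 3.12
T_{66} = u_6 * v_6 = -8.9 * 3.7 = -32.93
Tr(T) = 5.46 + 7.32 + -14.82 + -26.56 + 3.12 + -32.93 = -58.41

-58.41


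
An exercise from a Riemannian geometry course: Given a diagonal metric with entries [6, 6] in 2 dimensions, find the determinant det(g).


For a diagonal metric, the determinant is the product of diagonal entries.
Diagonal entries: 6, 6
det(g) = 6 * 6 = 36

36


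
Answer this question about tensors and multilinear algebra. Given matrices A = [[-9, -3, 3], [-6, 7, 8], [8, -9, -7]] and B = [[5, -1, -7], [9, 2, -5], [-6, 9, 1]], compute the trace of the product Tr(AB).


Tr(AB) = sum_i (AB)_{ii} where (AB)_{ii} = sum_k A_{ik} B_{ki}.
(AB)_{11} = -9*5 + -3*9 + 3*-6 = -90
(AB)_{22} = -6*-1 + 7*2 + 8*9 = 92
(AB)_{33} = 8*-7 + -9*-5 + -7*1 = -18
Tr(AB) = -90 + 92 + -18 = -16

-16


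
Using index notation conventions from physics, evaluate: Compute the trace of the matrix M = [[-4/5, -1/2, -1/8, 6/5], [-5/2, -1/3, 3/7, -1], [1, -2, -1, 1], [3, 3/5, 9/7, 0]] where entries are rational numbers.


The trace is the sum of diagonal entries.
Diagonal: M[1,1] = -4/5, M[2,2] = -1/3, M[3,3] = -1, M[4,4] = 0
Tr(M) = -4/5 + -1/3 + -1 + 0
Computing step by step:
After adding M[1,1]: -4/5
After adding M[2,2]: -17/15
After adding M[3,3]: -32/15
After adding M[4,4]: -32/15
Tr(M) = -32/15

-32/15


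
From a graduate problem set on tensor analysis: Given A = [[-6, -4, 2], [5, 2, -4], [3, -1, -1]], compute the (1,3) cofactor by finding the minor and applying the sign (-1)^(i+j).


To find cofactor C_{13}, delete row 1 and column 3.
The resulting 2x2 submatrix is: [[5, 2], [3, -1]]
Minor M_{13} = 5*-1 - 2*3
  = -5 - 6 = -11
Sign = (-1)^(1+3) = (-1)^4 = 1
Cofactor C_{13} = 1 * -11 = -11

-11


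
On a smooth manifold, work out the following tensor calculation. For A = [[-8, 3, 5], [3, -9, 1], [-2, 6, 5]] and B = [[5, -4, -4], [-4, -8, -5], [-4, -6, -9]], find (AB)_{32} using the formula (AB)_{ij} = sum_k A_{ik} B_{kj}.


(AB)_{ij} = sum_k A_{ik} B_{kj}.
For i=3, j=2:
A_{31} * B_{12} = -2 * -4 = 8
A_{32} * B_{22} = 6 * -8 = -48
A_{33} * B_{32} = 5 * -6 = -30
Sum = 8 + -48 + -30 = -70

-70


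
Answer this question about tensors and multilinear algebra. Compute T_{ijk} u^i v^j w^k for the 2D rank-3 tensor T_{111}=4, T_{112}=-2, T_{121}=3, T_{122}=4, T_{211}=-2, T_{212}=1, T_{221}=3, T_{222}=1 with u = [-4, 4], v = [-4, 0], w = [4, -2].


S = sum over i,j,k of T_{ijk} u_i v_j w_k. Expanding all 8 terms:
T_{111}*u_1*v_1*w_1 = 4*-4*-4*4 = 256  (running total: 256)
T_{112}*u_1*v_1*w_2 = -2*-4*-4*-2 = 64  (running total: 320)
T_{121}*u_1*v_2*w_1 = 3*-4*0*4 = 0  (running total: 320)
T_{122}*u_1*v_2*w_2 = 4*-4*0*-2 = 0  (running total: 320)
T_{211}*u_2*v_1*w_1 = -2*4*-4*4 = 128  (running total: 448)
T_{212}*u_2*v_1*w_2 = 1*4*-4*-2 = 32  (running total: 480)
T_{221}*u_2*v_2*w_1 = 3*4*0*4 = 0  (running total: 480)
T_{222}*u_2*v_2*w_2 = 1*4*0*-2 = 0  (running total: 480)
S = 480

480


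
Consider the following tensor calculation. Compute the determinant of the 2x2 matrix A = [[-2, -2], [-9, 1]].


For a 2x2 matrix [[a, b], [c, d]], det = a*d - b*c.
a = -2, b = -2, c = -9, d = 1
a*d = -2 * 1 = -2
b*c = -2 * -9 = 18
det = -2 - 18 = -20

-20


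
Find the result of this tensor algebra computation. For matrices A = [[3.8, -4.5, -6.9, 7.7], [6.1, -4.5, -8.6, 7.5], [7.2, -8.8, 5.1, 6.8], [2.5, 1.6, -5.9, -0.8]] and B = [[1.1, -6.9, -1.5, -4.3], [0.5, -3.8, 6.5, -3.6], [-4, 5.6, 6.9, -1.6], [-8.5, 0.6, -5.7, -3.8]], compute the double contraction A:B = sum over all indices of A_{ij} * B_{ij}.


A:B = sum over all i,j of A_{ij} * B_{ij}.
Row 1: 3.8*1.1=4.18, -4.5*-6.9=31.05, -6.9*-1.5=10.35, 7.7*-4.3=-33.11 => row sum = 12.47
Row 2: 6.1*0.5=3.05, -4.5*-3.8=17.1, -8.6*6.5=-55.9, 7.5*-3.6=-27 => row sum = -62.75
Row 3: 7.2*-4=-28.8, -8.8*5.6=-49.28, 5.1*6.9=35.19, 6.8*-1.6=-10.88 => row sum = -53.77
Row 4: 2.5*-8.5=-21.25, 1.6*0.6=0.96, -5.9*-5.7=33.63, -0.8*-3.8=3.04 => row sum = 16.38
Total = 12.47 + -62.75 + -53.77 + 16.38 = -87.67

-87.67


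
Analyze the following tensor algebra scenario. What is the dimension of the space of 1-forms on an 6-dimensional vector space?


The dimension of the space of p-forms on an n-dimensional space is C(n, p).
n = 6, p = 1
C(6, 1) = 6! / (1! * 5!) = 6

6


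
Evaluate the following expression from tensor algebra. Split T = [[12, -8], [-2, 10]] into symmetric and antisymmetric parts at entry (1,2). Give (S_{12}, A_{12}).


T_{12} = -8
T_{21} = -2
S_{12} = (-8 + -2)/2 = -10/2 = -5
A_{12} = (-8 - -2)/2 = -6/2 = -3
Check: S + A = -5 + -3 = -8 = T_{12}.

(-5, -3)


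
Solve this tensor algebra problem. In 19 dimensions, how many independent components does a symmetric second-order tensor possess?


A symmetric rank-2 tensor in d dimensions has d(d+1)/2 independent components.
d = 19
d(d+1)/2 = 19 * 20 / 2 = 380 / 2 = 190

190


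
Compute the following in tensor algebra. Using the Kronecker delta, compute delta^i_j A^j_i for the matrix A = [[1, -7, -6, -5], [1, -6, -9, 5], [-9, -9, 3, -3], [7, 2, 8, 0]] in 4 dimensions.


The contraction (trace) of a rank-2 tensor is the sum of its diagonal elements.
Diagonal entries: A[1,1] = 1, A[2,2] = -6, A[3,3] = 3, A[4,4] = 0
Tr(A) = 1 + -6 + 3 + 0 = -2

-2


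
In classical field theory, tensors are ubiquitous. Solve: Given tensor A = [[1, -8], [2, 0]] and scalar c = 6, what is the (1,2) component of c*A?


Scalar multiplication: (cA)_{ij} = c * A_{ij}.
c = 6
A_{12} = -8
(cA)_{12} = 6 * -8 = -48

-48


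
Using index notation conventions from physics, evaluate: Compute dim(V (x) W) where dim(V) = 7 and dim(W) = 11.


The dimension of a tensor product is the product of dimensions.
dim(V) = 7, dim(W) = 11
dim(V (x) W) = 7 * 11 = 77

77


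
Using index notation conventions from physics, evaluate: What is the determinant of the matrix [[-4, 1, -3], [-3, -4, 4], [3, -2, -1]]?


Expanding along the first row, det(A) = a11*M_11 - a12*M_12 + a13*M_13, where M_1j is the (1,j) minor.
Minor M_11 = -4*-1 - 4*-2 = 12
Minor M_12 = -3*-1 - 4*3 = -9
Minor M_13 = -3*-2 - -4*3 = 18
det = -4*(12) - 1*(-9) + -3*(18)
    = -48 - -9 + -54
    = -93

-93


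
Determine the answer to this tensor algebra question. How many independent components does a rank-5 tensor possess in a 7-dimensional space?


The number of components of a rank-r tensor in d dimensions is d^r.
Here d = 7 and r = 5.
7^5 = 16807

16807


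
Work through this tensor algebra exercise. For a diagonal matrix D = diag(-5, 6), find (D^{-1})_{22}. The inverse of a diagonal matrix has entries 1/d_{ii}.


For a diagonal matrix, the inverse has entries (D^{-1})_{ii} = 1/d_{ii}.
The diagonal entries are: d_{11} = -5, d_{22} = 6
We need (D^{-1})_{22} = 1/d_{22} = 1/6 = 1/6

1/6


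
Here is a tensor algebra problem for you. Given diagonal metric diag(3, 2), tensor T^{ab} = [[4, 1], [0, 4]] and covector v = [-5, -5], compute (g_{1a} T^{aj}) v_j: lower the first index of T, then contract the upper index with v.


Step 1: lower the first index. For a diagonal metric, g_{ia} T^{aj} = g_{ii} T^{ij} (no sum on i).
g_{11} = 3
S_1{}^1 = 3 * T^{11} = 3 * 4 = 12
S_1{}^2 = 3 * T^{12} = 3 * 1 = 3
Step 2: contract S_1{}^j with v_j.
S_1{}^1 * v_1 = 12 * -5 = -60
S_1{}^2 * v_2 = 3 * -5 = -15
Result = -60 + -15 = -75

-75
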